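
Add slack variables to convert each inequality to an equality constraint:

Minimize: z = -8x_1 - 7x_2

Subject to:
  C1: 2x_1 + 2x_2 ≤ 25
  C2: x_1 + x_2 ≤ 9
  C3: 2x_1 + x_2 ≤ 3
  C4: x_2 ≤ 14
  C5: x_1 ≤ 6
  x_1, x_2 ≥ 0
min z = -8x_1 - 7x_2

s.t.
  2x_1 + 2x_2 + s1 = 25
  x_1 + x_2 + s2 = 9
  2x_1 + x_2 + s3 = 3
  x_2 + s4 = 14
  x_1 + s5 = 6
  x_1, x_2, s1, s2, s3, s4, s5 ≥ 0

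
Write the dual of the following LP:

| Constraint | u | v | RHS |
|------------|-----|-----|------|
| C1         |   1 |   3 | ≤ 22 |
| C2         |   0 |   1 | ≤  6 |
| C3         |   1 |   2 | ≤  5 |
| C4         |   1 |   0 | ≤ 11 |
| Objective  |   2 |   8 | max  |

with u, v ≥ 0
Minimize: z = 22y1 + 6y2 + 5y3 + 11y4

Subject to:
  C1: -y1 - y3 - y4 ≤ -2
  C2: -3y1 - y2 - 2y3 ≤ -8
  y1, y2, y3, y4 ≥ 0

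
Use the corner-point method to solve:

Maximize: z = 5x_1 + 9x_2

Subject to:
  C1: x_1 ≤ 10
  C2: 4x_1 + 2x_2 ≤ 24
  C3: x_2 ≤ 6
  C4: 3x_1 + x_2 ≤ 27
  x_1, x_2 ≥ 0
Each vertex is the intersection of two constraint boundaries that also satisfies all remaining constraints:
  x_1 = 0 and x_2 = 0 → (0, 0)
  4x_1 + 2x_2 = 24 and x_2 = 0 → (6, 0)
  4x_1 + 2x_2 = 24 and x_2 = 6 → (3, 6)
  x_2 = 6 and x_1 = 0 → (0, 6)

Evaluating z = 5x_1 + 9x_2 at each vertex:
  (0, 0): z = 0
  (6, 0): z = 30
  (3, 6): z = 69
  (0, 6): z = 54

The maximum is at (3, 6) with z = 69.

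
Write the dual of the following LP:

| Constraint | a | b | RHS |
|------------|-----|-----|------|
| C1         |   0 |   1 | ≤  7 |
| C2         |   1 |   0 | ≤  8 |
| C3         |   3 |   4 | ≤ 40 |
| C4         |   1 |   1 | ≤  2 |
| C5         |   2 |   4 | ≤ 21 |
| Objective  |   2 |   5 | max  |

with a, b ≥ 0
Minimize: z = 7y1 + 8y2 + 40y3 + 2y4 + 21y5

Subject to:
  C1: -y2 - 3y3 - y4 - 2y5 ≤ -2
  C2: -y1 - 4y3 - y4 - 4y5 ≤ -5
  y1, y2, y3, y4, y5 ≥ 0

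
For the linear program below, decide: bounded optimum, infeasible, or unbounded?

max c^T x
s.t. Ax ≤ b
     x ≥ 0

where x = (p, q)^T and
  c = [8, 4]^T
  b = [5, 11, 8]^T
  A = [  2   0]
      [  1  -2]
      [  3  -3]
Feasible point: (0, 0) satisfies every constraint, so the LP is feasible.
Direction d = (0, 1): for each constraint row a, a·d ≤ 0 —
  (2)(0) + (0)(1) = 0 ≤ 0
  (1)(0) + (-2)(1) = -2 ≤ 0
  (3)(0) + (-3)(1) = -3 ≤ 0
and d ≥ 0, so (0, 0) + t·d stays feasible for every t ≥ 0. Along this ray z = 8p + 4q changes by 4 per unit t, so z → +∞.

Unbounded: there is a feasible ray along which z → +∞.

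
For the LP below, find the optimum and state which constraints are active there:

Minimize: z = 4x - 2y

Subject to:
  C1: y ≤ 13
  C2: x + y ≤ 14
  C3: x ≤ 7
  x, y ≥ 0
Optimal: x = 0, y = 13
Slack at optimum:
  C1: slack = 0 (binding)
  C2: slack = 1
  C3: slack = 7
  x ≥ 0: x = 0 (binding)
  y ≥ 0: y = 13
Binding constraints: C1, x ≥ 0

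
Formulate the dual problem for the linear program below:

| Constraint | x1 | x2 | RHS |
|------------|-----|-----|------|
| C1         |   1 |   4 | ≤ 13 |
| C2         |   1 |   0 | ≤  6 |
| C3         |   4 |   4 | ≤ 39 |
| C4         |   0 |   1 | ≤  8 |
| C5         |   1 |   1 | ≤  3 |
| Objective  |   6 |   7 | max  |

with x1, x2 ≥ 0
Minimize: z = 13y1 + 6y2 + 39y3 + 8y4 + 3y5

Subject to:
  C1: -y1 - y2 - 4y3 - y5 ≤ -6
  C2: -4y1 - 4y3 - y4 - y5 ≤ -7
  y1, y2, y3, y4, y5 ≥ 0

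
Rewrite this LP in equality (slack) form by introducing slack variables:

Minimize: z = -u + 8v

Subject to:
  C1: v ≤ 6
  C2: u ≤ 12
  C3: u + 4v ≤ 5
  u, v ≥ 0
min z = -u + 8v

s.t.
  v + s1 = 6
  u + s2 = 12
  u + 4v + s3 = 5
  u, v, s1, s2, s3 ≥ 0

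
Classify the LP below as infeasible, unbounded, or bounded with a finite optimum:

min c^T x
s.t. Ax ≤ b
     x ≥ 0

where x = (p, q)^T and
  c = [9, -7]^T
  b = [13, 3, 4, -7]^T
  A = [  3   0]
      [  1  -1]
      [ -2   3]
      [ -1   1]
One constraint requires p - q ≤ 3, while the constraint -p + q ≤ -7 is equivalent to p - q ≥ 7. Together they would need 7 ≤ p - q ≤ 3, which is impossible since 7 > 3. No point satisfies all constraints.

Infeasible: no point satisfies all constraints simultaneously.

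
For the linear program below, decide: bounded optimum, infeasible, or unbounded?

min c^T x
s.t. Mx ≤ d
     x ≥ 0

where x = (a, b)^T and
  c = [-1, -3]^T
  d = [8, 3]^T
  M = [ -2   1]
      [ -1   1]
Feasible point: (0, 0) satisfies every constraint, so the LP is feasible.
Direction d = (1, 0): for each constraint row a, a·d ≤ 0 —
  (-2)(1) + (1)(0) = -2 ≤ 0
  (-1)(1) + (1)(0) = -1 ≤ 0
and d ≥ 0, so (0, 0) + t·d stays feasible for every t ≥ 0. Along this ray z = -a - 3b changes by -1 per unit t, so z → −∞.

The LP is unbounded; z can be made arbitrarily small.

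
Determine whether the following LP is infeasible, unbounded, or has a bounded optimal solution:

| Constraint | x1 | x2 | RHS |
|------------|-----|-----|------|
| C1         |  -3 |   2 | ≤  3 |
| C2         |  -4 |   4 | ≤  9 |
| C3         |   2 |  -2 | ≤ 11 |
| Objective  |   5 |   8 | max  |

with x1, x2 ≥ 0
Feasible point: (0, 0) satisfies every constraint, so the LP is feasible.
Direction d = (1, 1): for each constraint row a, a·d ≤ 0 —
  (-3)(1) + (2)(1) = -1 ≤ 0
  (-4)(1) + (4)(1) = 0 ≤ 0
  (2)(1) + (-2)(1) = 0 ≤ 0
and d ≥ 0, so (0, 0) + t·d stays feasible for every t ≥ 0. Along this ray z = 5x1 + 8x2 changes by 13 per unit t, so z → +∞.

The LP is unbounded; z can be made arbitrarily large.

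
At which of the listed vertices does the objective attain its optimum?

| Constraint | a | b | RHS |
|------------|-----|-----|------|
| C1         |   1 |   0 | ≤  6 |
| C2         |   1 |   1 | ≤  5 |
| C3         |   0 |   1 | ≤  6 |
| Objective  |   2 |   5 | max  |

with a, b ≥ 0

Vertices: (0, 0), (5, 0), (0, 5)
Evaluating z = 2a + 5b at each vertex:
  (0, 0): z = 0
  (5, 0): z = 10
  (0, 5): z = 25

The largest value is z = 25, attained at (0, 5).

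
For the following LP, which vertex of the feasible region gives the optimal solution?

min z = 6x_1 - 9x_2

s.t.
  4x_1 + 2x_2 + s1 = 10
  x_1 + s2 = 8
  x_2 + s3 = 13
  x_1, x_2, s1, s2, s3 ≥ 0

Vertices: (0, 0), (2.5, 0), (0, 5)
Evaluating z = 6x_1 - 9x_2 at each vertex:
  (0, 0): z = 0
  (2.5, 0): z = 15
  (0, 5): z = -45

The smallest value is z = -45, attained at (0, 5).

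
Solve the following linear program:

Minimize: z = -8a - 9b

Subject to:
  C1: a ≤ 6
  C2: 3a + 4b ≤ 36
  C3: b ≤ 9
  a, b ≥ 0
a = 6, b = 4.5, z = -88.5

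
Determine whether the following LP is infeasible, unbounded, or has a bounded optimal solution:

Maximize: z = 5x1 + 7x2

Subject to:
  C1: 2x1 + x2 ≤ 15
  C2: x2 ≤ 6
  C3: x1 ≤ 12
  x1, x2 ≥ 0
The point (4.5, 6) satisfies every constraint, so the LP is feasible; the constraints give x1 ≤ 12 and x2 ≤ 6, which with x1, x2 ≥ 0 keep the feasible region inside a bounded box. A feasible, bounded LP attains a finite optimum at a vertex.

Evaluating z = 5x1 + 7x2 at each vertex:
  (0, 0): z = 0
  (7.5, 0): z = 37.5
  (4.5, 6): z = 64.5
  (0, 6): z = 42

The LP has an optimal solution: (4.5, 6) with z = 64.5.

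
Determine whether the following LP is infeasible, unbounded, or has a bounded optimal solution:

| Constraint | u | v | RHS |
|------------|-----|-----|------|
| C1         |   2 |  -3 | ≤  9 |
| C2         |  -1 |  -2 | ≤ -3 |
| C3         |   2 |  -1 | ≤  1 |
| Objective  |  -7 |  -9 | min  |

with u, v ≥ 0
Feasible point: (0, 2) satisfies every constraint, so the LP is feasible.
Direction d = (0, 1): for each constraint row a, a·d ≤ 0 —
  (2)(0) + (-3)(1) = -3 ≤ 0
  (-1)(0) + (-2)(1) = -2 ≤ 0
  (2)(0) + (-1)(1) = -1 ≤ 0
and d ≥ 0, so (0, 2) + t·d stays feasible for every t ≥ 0. Along this ray z = -7u - 9v changes by -9 per unit t, so z → −∞.

Unbounded: there is a feasible ray along which z → −∞.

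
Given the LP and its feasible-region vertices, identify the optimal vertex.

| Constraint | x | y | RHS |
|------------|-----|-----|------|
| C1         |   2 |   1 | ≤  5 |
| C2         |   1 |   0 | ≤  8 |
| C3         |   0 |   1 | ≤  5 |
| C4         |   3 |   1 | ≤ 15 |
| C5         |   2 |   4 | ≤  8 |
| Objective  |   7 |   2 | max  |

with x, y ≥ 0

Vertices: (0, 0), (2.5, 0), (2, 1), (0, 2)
(2.5, 0) with z = 17.5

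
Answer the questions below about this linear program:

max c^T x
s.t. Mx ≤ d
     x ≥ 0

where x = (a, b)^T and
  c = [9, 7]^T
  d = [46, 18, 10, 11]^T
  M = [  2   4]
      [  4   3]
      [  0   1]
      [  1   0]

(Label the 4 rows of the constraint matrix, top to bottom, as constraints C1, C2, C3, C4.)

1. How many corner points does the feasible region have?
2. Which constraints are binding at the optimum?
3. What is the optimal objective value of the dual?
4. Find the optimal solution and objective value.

1. 3
2. C2, a ≥ 0
3. 42 (by strong duality, equal to the primal optimum)
4. a = 0, b = 6, z = 42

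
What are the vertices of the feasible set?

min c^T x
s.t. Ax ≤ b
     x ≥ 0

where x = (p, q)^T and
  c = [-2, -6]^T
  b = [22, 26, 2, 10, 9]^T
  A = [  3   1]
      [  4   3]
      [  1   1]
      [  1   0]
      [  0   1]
Each vertex is the intersection of two constraint boundaries that also satisfies all remaining constraints:
  p = 0 and q = 0 → (0, 0)
  p + q = 2 and q = 0 → (2, 0)
  p + q = 2 and p = 0 → (0, 2)

Vertices: (0, 0), (2, 0), (0, 2)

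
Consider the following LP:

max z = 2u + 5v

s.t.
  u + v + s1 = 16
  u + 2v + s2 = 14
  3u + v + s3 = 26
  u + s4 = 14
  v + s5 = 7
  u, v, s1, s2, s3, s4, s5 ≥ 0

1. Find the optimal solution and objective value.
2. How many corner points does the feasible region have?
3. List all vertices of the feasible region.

1. u = 0, v = 7, z = 35
2. 4
3. (0, 0), (8.667, 0), (7.6, 3.2), (0, 7)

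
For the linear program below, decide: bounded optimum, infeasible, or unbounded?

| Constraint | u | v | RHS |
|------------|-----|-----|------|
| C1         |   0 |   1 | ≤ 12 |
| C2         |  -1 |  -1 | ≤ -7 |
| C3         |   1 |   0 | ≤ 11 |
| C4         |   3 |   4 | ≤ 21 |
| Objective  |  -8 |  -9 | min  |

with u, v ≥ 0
The point (7, 0) satisfies every constraint, so the LP is feasible; the constraints give u ≤ 11 and v ≤ 12, which with u, v ≥ 0 keep the feasible region inside a bounded box. A feasible, bounded LP attains a finite optimum at a vertex.

Evaluating z = -8u - 9v at each vertex:
  (7, 0): z = -56

The LP has an optimal solution: (7, 0) with z = -56.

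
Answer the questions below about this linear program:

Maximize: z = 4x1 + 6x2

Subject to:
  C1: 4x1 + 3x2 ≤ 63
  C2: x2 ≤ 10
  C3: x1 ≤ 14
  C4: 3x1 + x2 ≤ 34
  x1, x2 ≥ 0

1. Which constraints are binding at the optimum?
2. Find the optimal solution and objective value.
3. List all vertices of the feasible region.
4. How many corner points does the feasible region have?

1. C2, C4
2. x1 = 8, x2 = 10, z = 92
3. (0, 0), (11.33, 0), (8, 10), (0, 10)
4. 4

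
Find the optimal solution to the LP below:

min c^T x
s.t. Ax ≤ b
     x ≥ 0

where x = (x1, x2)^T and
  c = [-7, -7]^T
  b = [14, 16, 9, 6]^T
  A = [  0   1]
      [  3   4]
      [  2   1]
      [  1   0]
Each vertex is the intersection of two constraint boundaries that also satisfies all remaining constraints:
  x1 = 0 and x2 = 0 → (0, 0)
  2x1 + x2 = 9 and x2 = 0 → (4.5, 0)
  3x1 + 4x2 = 16 and 2x1 + x2 = 9 → (4, 1)
  3x1 + 4x2 = 16 and x1 = 0 → (0, 4)

Evaluating z = -7x1 - 7x2 at each vertex:
  (0, 0): z = 0
  (4.5, 0): z = -31.5
  (4, 1): z = -35
  (0, 4): z = -28

The minimum is at (4, 1) with z = -35.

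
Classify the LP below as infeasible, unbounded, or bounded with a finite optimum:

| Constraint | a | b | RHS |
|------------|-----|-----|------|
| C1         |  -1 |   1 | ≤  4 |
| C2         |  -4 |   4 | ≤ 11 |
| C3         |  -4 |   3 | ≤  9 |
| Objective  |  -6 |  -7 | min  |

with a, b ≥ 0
Feasible point: (0, 0) satisfies every constraint, so the LP is feasible.
Direction d = (1, 0): for each constraint row a, a·d ≤ 0 —
  (-1)(1) + (1)(0) = -1 ≤ 0
  (-4)(1) + (4)(0) = -4 ≤ 0
  (-4)(1) + (3)(0) = -4 ≤ 0
and d ≥ 0, so (0, 0) + t·d stays feasible for every t ≥ 0. Along this ray z = -6a - 7b changes by -6 per unit t, so z → −∞.

The LP is unbounded; z can be made arbitrarily small.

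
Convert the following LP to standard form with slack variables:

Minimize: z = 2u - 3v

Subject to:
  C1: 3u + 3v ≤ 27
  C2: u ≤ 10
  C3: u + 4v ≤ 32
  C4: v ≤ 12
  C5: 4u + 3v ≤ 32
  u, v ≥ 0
min z = 2u - 3v

s.t.
  3u + 3v + s1 = 27
  u + s2 = 10
  u + 4v + s3 = 32
  v + s4 = 12
  4u + 3v + s5 = 32
  u, v, s1, s2, s3, s4, s5 ≥ 0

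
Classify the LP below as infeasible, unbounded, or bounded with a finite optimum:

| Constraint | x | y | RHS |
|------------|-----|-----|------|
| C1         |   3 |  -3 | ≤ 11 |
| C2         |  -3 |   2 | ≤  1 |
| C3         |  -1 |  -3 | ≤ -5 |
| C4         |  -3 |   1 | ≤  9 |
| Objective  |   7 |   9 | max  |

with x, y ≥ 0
Feasible point: (1, 2) satisfies every constraint, so the LP is feasible.
Direction d = (1, 1): for each constraint row a, a·d ≤ 0 —
  (3)(1) + (-3)(1) = 0 ≤ 0
  (-3)(1) + (2)(1) = -1 ≤ 0
  (-1)(1) + (-3)(1) = -4 ≤ 0
  (-3)(1) + (1)(1) = -2 ≤ 0
and d ≥ 0, so (1, 2) + t·d stays feasible for every t ≥ 0. Along this ray z = 7x + 9y changes by 16 per unit t, so z → +∞.

Unbounded: there is a feasible ray along which z → +∞.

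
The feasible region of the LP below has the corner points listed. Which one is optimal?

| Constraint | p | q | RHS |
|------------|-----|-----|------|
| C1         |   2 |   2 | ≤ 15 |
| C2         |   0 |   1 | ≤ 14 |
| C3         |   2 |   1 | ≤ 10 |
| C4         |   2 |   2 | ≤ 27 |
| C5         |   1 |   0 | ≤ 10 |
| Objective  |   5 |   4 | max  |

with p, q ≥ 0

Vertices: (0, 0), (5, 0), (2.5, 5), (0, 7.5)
Evaluating z = 5p + 4q at each vertex:
  (0, 0): z = 0
  (5, 0): z = 25
  (2.5, 5): z = 32.5
  (0, 7.5): z = 30

The largest value is z = 32.5, attained at (2.5, 5).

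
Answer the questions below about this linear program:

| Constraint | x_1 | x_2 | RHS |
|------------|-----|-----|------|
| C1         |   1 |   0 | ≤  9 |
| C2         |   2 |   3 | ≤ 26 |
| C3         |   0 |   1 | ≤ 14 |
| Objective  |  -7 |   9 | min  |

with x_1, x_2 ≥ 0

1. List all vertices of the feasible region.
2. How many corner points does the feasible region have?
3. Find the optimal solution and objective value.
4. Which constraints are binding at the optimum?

1. (0, 0), (9, 0), (9, 2.667), (0, 8.667)
2. 4
3. x_1 = 9, x_2 = 0, z = -63
4. C1, x_2 ≥ 0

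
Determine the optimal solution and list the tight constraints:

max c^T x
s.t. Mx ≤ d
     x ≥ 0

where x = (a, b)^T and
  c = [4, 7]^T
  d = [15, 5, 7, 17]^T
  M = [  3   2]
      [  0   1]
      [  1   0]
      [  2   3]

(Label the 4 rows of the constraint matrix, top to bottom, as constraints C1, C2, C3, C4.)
Optimal: a = 1, b = 5
Binding: C2, C4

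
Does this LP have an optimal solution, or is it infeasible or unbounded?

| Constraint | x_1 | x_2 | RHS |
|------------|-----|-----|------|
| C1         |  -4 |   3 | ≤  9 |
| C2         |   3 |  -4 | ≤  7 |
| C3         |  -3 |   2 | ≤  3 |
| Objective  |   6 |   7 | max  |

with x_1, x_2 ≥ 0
Feasible point: (0, 0) satisfies every constraint, so the LP is feasible.
Direction d = (1, 1): for each constraint row a, a·d ≤ 0 —
  (-4)(1) + (3)(1) = -1 ≤ 0
  (3)(1) + (-4)(1) = -1 ≤ 0
  (-3)(1) + (2)(1) = -1 ≤ 0
and d ≥ 0, so (0, 0) + t·d stays feasible for every t ≥ 0. Along this ray z = 6x_1 + 7x_2 changes by 13 per unit t, so z → +∞.

Unbounded — the objective can increase without bound over the feasible region.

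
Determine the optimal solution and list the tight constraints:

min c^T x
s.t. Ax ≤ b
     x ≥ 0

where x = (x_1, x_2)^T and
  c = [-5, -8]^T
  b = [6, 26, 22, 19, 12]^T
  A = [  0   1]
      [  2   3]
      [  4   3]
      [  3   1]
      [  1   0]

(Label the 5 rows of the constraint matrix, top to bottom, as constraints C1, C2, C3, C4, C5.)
Optimal: x_1 = 1, x_2 = 6
Slack at optimum:
  C1: slack = 0 (binding)
  C2: slack = 6
  C3: slack = 0 (binding)
  C4: slack = 10
  C5: slack = 11
  x_1 ≥ 0: x_1 = 1
  x_2 ≥ 0: x_2 = 6
Binding constraints: C1, C3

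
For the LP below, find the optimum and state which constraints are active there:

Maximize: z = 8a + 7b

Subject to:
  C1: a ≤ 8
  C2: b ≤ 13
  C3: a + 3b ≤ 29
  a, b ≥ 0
Optimal: a = 8, b = 7
Slack at optimum:
  C1: slack = 0 (binding)
  C2: slack = 6
  C3: slack = 0 (binding)
  a ≥ 0: a = 8
  b ≥ 0: b = 7
Binding constraints: C1, C3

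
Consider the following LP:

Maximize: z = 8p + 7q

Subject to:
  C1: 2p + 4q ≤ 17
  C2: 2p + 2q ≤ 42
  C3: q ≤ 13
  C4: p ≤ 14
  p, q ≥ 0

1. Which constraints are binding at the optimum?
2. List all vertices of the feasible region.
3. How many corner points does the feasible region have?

1. C1, q ≥ 0
2. (0, 0), (8.5, 0), (0, 4.25)
3. 3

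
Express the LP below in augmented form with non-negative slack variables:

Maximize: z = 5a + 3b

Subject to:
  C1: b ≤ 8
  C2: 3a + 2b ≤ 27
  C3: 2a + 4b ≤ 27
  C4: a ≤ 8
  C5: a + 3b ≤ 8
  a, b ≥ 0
max z = 5a + 3b

s.t.
  b + s1 = 8
  3a + 2b + s2 = 27
  2a + 4b + s3 = 27
  a + s4 = 8
  a + 3b + s5 = 8
  a, b, s1, s2, s3, s4, s5 ≥ 0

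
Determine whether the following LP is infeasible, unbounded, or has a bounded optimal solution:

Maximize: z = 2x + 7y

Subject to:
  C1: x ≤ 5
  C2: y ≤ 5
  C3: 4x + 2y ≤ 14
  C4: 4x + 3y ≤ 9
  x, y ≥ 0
The point (0, 3) satisfies every constraint, so the LP is feasible; the constraints give x ≤ 5 and y ≤ 5, which with x, y ≥ 0 keep the feasible region inside a bounded box. A feasible, bounded LP attains a finite optimum at a vertex.

Evaluating z = 2x + 7y at each vertex:
  (0, 0): z = 0
  (2.25, 0): z = 4.5
  (0, 3): z = 21

The LP has an optimal solution: (0, 3) with z = 21.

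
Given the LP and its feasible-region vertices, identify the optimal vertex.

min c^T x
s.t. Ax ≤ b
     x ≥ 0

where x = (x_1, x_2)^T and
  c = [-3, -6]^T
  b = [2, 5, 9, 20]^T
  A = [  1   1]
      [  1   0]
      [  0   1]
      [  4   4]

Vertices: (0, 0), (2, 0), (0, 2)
Evaluating z = -3x_1 - 6x_2 at each vertex:
  (0, 0): z = 0
  (2, 0): z = -6
  (0, 2): z = -12

The smallest value is z = -12, attained at (0, 2).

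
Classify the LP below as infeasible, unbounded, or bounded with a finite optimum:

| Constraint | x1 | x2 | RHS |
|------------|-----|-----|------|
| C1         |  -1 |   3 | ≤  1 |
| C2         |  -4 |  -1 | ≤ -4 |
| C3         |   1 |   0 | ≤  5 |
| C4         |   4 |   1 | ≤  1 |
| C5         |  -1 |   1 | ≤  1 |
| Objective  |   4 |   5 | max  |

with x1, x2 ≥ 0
C4 requires 4x1 + x2 ≤ 1, while C2 (-4x1 - x2 ≤ -4) is equivalent to 4x1 + x2 ≥ 4. Together they would need 4 ≤ 4x1 + x2 ≤ 1, which is impossible since 4 > 1. No point satisfies all constraints.

The feasible region is empty; the LP is infeasible.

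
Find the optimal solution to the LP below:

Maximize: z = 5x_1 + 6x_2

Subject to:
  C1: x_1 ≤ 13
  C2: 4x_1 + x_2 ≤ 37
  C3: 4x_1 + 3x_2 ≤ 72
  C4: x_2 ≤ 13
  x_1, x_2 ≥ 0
Each vertex is the intersection of two constraint boundaries that also satisfies all remaining constraints:
  x_1 = 0 and x_2 = 0 → (0, 0)
  4x_1 + x_2 = 37 and x_2 = 0 → (9.25, 0)
  4x_1 + x_2 = 37 and x_2 = 13 → (6, 13)
  x_2 = 13 and x_1 = 0 → (0, 13)

Evaluating z = 5x_1 + 6x_2 at each vertex:
  (0, 0): z = 0
  (9.25, 0): z = 46.25
  (6, 13): z = 108
  (0, 13): z = 78

The maximum is at (6, 13) with z = 108.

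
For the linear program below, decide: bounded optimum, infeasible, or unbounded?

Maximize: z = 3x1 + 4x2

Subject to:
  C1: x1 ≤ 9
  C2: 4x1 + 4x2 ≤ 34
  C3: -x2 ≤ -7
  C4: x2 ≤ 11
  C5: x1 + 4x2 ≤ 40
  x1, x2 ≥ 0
The point (0, 8.5) satisfies every constraint, so the LP is feasible; the constraints give x1 ≤ 9 and x2 ≤ 11, which with x1, x2 ≥ 0 keep the feasible region inside a bounded box. A feasible, bounded LP attains a finite optimum at a vertex.

Evaluating z = 3x1 + 4x2 at each vertex:
  (0, 7): z = 28
  (1.5, 7): z = 32.5
  (0, 8.5): z = 34

Bounded optimum: z* = 34 at (0, 8.5).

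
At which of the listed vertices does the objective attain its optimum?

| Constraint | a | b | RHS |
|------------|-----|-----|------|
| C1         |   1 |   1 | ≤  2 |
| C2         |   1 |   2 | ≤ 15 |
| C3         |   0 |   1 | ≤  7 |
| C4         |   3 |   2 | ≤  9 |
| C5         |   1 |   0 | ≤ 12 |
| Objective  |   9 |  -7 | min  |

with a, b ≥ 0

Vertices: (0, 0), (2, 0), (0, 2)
Evaluating z = 9a - 7b at each vertex:
  (0, 0): z = 0
  (2, 0): z = 18
  (0, 2): z = -14

The smallest value is z = -14, attained at (0, 2).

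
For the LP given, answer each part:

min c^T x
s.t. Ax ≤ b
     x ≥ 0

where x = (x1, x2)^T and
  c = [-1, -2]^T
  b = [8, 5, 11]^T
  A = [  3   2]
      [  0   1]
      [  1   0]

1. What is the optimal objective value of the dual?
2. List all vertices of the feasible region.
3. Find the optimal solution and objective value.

1. -8 (by strong duality, equal to the primal optimum)
2. (0, 0), (2.667, 0), (0, 4)
3. x1 = 0, x2 = 4, z = -8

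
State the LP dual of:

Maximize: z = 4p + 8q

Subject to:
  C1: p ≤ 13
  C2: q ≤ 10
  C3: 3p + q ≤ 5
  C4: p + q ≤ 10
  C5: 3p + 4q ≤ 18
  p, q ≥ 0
Minimize: z = 13y1 + 10y2 + 5y3 + 10y4 + 18y5

Subject to:
  C1: -y1 - 3y3 - y4 - 3y5 ≤ -4
  C2: -y2 - y3 - y4 - 4y5 ≤ -8
  y1, y2, y3, y4, y5 ≥ 0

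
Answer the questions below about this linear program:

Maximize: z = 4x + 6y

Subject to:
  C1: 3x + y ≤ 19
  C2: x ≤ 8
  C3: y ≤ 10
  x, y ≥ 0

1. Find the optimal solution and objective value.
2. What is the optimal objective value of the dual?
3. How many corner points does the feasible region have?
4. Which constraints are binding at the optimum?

1. x = 3, y = 10, z = 72
2. 72 (by strong duality, equal to the primal optimum)
3. 4
4. C1, C3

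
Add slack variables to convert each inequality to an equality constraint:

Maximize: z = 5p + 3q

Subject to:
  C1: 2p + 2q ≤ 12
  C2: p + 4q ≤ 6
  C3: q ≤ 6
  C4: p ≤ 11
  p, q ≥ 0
max z = 5p + 3q

s.t.
  2p + 2q + s1 = 12
  p + 4q + s2 = 6
  q + s3 = 6
  p + s4 = 11
  p, q, s1, s2, s3, s4 ≥ 0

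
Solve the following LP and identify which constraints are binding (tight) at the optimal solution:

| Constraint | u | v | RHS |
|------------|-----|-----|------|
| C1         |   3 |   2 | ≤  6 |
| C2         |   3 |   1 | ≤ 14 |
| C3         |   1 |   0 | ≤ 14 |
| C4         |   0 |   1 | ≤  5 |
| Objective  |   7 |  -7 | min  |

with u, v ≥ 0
Optimal: u = 0, v = 3
Slack at optimum:
  C1: slack = 0 (binding)
  C2: slack = 11
  C3: slack = 14
  C4: slack = 2
  u ≥ 0: u = 0 (binding)
  v ≥ 0: v = 3
Binding constraints: C1, u ≥ 0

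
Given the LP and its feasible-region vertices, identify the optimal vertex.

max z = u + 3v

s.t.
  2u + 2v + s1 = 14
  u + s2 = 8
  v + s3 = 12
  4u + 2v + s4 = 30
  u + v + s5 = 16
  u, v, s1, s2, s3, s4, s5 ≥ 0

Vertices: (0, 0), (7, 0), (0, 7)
(0, 7) with z = 21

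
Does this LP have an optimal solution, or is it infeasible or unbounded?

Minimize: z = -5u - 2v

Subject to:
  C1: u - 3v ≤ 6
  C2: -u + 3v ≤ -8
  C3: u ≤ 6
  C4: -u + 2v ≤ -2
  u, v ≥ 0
C1 requires u - 3v ≤ 6, while C2 (-u + 3v ≤ -8) is equivalent to u - 3v ≥ 8. Together they would need 8 ≤ u - 3v ≤ 6, which is impossible since 8 > 6. No point satisfies all constraints.

The feasible region is empty; the LP is infeasible.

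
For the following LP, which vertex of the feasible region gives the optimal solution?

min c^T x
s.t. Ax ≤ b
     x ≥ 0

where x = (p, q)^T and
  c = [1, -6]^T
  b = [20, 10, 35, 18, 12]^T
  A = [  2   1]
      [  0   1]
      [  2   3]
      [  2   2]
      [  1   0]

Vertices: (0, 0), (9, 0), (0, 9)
Evaluating z = p - 6q at each vertex:
  (0, 0): z = 0
  (9, 0): z = 9
  (0, 9): z = -54

The smallest value is z = -54, attained at (0, 9).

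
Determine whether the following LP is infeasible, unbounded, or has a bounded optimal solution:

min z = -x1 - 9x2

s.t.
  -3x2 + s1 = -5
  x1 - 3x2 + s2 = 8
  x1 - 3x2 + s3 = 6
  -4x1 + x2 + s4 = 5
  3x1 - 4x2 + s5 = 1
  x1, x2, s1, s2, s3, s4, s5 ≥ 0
Feasible point: (0, 2) satisfies every constraint, so the LP is feasible.
Direction d = (1, 1): for each constraint row a, a·d ≤ 0 —
  (0)(1) + (-3)(1) = -3 ≤ 0
  (1)(1) + (-3)(1) = -2 ≤ 0
  (1)(1) + (-3)(1) = -2 ≤ 0
  (-4)(1) + (1)(1) = -3 ≤ 0
  (3)(1) + (-4)(1) = -1 ≤ 0
and d ≥ 0, so (0, 2) + t·d stays feasible for every t ≥ 0. Along this ray z = -x1 - 9x2 changes by -10 per unit t, so z → −∞.

Unbounded — the objective can decrease without bound over the feasible region.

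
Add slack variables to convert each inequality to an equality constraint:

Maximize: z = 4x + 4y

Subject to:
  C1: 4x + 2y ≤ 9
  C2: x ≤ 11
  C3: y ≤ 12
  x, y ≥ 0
max z = 4x + 4y

s.t.
  4x + 2y + s1 = 9
  x + s2 = 11
  y + s3 = 12
  x, y, s1, s2, s3 ≥ 0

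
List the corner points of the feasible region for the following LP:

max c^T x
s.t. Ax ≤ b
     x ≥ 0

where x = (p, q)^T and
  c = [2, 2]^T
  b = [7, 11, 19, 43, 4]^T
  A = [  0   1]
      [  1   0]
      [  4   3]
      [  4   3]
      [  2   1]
Each vertex is the intersection of two constraint boundaries that also satisfies all remaining constraints:
  p = 0 and q = 0 → (0, 0)
  2p + q = 4 and q = 0 → (2, 0)
  2p + q = 4 and p = 0 → (0, 4)

Vertices: (0, 0), (2, 0), (0, 4)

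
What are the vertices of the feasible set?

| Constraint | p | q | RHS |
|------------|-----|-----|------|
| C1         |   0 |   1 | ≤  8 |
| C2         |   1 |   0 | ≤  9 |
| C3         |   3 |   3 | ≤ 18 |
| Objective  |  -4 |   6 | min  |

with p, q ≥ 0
Each vertex is the intersection of two constraint boundaries that also satisfies all remaining constraints:
  p = 0 and q = 0 → (0, 0)
  3p + 3q = 18 and q = 0 → (6, 0)
  3p + 3q = 18 and p = 0 → (0, 6)

Vertices: (0, 0), (6, 0), (0, 6)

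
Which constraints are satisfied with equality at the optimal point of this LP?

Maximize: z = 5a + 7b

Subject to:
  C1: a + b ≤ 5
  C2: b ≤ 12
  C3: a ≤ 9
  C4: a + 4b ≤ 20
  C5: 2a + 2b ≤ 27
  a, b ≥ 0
Optimal: a = 0, b = 5
Binding: C1, C4, a ≥ 0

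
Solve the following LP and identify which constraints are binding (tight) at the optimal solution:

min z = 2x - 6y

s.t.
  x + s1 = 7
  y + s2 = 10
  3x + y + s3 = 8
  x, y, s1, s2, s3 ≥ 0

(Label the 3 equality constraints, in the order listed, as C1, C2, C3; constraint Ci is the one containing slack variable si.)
Optimal: x = 0, y = 8
Slack at optimum:
  C1: slack = 7
  C2: slack = 2
  C3: slack = 0 (binding)
  x ≥ 0: x = 0 (binding)
  y ≥ 0: y = 8
Binding constraints: C3, x ≥ 0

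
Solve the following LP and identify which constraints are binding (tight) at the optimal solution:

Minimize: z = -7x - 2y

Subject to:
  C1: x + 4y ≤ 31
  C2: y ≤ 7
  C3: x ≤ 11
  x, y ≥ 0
Optimal: x = 11, y = 5
Slack at optimum:
  C1: slack = 0 (binding)
  C2: slack = 2
  C3: slack = 0 (binding)
  x ≥ 0: x = 11
  y ≥ 0: y = 5
Binding constraints: C1, C3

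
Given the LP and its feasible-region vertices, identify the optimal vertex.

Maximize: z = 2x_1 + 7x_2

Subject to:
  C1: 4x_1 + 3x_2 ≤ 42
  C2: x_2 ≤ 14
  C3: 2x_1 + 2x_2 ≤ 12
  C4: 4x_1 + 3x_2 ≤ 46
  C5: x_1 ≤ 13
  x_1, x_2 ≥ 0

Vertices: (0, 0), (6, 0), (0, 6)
(0, 6) with z = 42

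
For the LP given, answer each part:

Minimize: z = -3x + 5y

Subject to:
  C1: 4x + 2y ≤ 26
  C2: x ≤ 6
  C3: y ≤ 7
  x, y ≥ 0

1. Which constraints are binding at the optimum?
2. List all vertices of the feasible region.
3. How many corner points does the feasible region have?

1. C2, y ≥ 0
2. (0, 0), (6, 0), (6, 1), (3, 7), (0, 7)
3. 5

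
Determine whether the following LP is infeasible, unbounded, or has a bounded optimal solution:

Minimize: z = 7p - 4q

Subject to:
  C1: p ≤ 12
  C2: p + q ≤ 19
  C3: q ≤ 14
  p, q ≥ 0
The point (0, 14) satisfies every constraint, so the LP is feasible; the constraints give p ≤ 12 and q ≤ 14, which with p, q ≥ 0 keep the feasible region inside a bounded box. A feasible, bounded LP attains a finite optimum at a vertex.

Evaluating z = 7p - 4q at each vertex:
  (0, 0): z = 0
  (12, 0): z = 84
  (12, 7): z = 56
  (5, 14): z = -21
  (0, 14): z = -56

The LP has an optimal solution: (0, 14) with z = -56.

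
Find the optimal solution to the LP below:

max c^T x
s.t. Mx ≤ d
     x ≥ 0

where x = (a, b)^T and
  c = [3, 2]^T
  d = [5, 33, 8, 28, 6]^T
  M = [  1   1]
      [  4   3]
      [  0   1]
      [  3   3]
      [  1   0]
a = 5, b = 0, z = 15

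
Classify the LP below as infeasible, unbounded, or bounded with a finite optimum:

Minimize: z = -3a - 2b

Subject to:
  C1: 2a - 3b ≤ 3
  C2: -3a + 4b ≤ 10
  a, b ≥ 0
Feasible point: (0, 0) satisfies every constraint, so the LP is feasible.
Direction d = (3, 2): for each constraint row a, a·d ≤ 0 —
  (2)(3) + (-3)(2) = 0 ≤ 0
  (-3)(3) + (4)(2) = -1 ≤ 0
and d ≥ 0, so (0, 0) + t·d stays feasible for every t ≥ 0. Along this ray z = -3a - 2b changes by -13 per unit t, so z → −∞.

The LP is unbounded; z can be made arbitrarily small.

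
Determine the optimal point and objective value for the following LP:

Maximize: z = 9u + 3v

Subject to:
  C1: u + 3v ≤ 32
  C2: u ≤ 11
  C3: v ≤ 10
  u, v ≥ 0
Each vertex is the intersection of two constraint boundaries that also satisfies all remaining constraints:
  u = 0 and v = 0 → (0, 0)
  u = 11 and v = 0 → (11, 0)
  u + 3v = 32 and u = 11 → (11, 7)
  u + 3v = 32 and v = 10 → (2, 10)
  v = 10 and u = 0 → (0, 10)

Evaluating z = 9u + 3v at each vertex:
  (0, 0): z = 0
  (11, 0): z = 99
  (11, 7): z = 120
  (2, 10): z = 48
  (0, 10): z = 30

The maximum is at (11, 7) with z = 120.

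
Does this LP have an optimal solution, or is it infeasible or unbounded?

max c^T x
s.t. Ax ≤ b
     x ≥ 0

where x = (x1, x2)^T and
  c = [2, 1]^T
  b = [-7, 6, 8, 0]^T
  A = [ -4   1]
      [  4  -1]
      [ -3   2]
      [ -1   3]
One constraint requires 4x1 - x2 ≤ 6, while the constraint -4x1 + x2 ≤ -7 is equivalent to 4x1 - x2 ≥ 7. Together they would need 7 ≤ 4x1 - x2 ≤ 6, which is impossible since 7 > 6. No point satisfies all constraints.

Infeasible: no point satisfies all constraints simultaneously.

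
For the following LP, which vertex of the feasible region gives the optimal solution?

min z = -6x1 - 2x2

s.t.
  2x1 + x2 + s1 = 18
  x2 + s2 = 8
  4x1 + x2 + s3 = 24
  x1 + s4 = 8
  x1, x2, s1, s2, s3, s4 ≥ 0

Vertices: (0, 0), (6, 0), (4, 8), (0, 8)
Evaluating z = -6x1 - 2x2 at each vertex:
  (0, 0): z = 0
  (6, 0): z = -36
  (4, 8): z = -40
  (0, 8): z = -16

The smallest value is z = -40, attained at (4, 8).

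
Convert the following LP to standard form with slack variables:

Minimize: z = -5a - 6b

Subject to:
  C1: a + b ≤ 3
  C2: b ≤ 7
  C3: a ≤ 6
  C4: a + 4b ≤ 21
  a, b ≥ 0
min z = -5a - 6b

s.t.
  a + b + s1 = 3
  b + s2 = 7
  a + s3 = 6
  a + 4b + s4 = 21
  a, b, s1, s2, s3, s4 ≥ 0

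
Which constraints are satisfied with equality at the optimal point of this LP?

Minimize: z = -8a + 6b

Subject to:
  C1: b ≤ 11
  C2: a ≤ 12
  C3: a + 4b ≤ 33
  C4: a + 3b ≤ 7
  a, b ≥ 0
Optimal: a = 7, b = 0
Binding: C4, b ≥ 0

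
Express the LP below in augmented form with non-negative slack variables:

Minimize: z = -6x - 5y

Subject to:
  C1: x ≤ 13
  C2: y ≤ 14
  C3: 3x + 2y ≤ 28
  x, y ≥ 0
min z = -6x - 5y

s.t.
  x + s1 = 13
  y + s2 = 14
  3x + 2y + s3 = 28
  x, y, s1, s2, s3 ≥ 0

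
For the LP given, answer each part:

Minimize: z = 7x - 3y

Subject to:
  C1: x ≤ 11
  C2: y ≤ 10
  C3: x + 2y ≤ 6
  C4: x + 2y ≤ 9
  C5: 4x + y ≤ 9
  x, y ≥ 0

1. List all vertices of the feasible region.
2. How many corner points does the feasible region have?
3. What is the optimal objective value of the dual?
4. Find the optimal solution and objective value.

1. (0, 0), (2.25, 0), (1.714, 2.143), (0, 3)
2. 4
3. -9 (by strong duality, equal to the primal optimum)
4. x = 0, y = 3, z = -9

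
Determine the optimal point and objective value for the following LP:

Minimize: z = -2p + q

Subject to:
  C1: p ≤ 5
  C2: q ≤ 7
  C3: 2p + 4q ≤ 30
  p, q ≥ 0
Each vertex is the intersection of two constraint boundaries that also satisfies all remaining constraints:
  p = 0 and q = 0 → (0, 0)
  p = 5 and q = 0 → (5, 0)
  p = 5 and 2p + 4q = 30 → (5, 5)
  q = 7 and 2p + 4q = 30 → (1, 7)
  q = 7 and p = 0 → (0, 7)

Evaluating z = -2p + q at each vertex:
  (0, 0): z = 0
  (5, 0): z = -10
  (5, 5): z = -5
  (1, 7): z = 5
  (0, 7): z = 7

The minimum is at (5, 0) with z = -10.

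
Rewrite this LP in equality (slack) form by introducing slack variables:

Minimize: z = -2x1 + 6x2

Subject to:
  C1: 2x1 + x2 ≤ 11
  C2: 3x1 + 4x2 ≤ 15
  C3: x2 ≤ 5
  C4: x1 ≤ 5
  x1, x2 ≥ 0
min z = -2x1 + 6x2

s.t.
  2x1 + x2 + s1 = 11
  3x1 + 4x2 + s2 = 15
  x2 + s3 = 5
  x1 + s4 = 5
  x1, x2, s1, s2, s3, s4 ≥ 0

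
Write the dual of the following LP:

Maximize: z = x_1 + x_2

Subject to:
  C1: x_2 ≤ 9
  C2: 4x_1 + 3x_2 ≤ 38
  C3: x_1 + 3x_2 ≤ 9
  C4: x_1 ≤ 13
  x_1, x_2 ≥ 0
Minimize: z = 9y1 + 38y2 + 9y3 + 13y4

Subject to:
  C1: -4y2 - y3 - y4 ≤ -1
  C2: -y1 - 3y2 - 3y3 ≤ -1
  y1, y2, y3, y4 ≥ 0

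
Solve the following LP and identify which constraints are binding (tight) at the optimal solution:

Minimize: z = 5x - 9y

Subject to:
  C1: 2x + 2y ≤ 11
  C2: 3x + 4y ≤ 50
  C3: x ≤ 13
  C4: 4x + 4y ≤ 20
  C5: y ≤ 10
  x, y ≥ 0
Optimal: x = 0, y = 5
Binding: C4, x ≥ 0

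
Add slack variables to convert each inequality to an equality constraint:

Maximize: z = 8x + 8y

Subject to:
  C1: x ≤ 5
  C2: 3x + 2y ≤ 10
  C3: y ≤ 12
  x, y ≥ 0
max z = 8x + 8y

s.t.
  x + s1 = 5
  3x + 2y + s2 = 10
  y + s3 = 12
  x, y, s1, s2, s3 ≥ 0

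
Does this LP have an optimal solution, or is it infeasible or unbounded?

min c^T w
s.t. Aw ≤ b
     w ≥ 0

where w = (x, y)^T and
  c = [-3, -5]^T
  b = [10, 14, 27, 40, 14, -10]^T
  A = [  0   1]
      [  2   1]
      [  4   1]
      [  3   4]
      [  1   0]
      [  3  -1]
The point (0, 10) satisfies every constraint, so the LP is feasible; the constraints give x ≤ 14 and y ≤ 10, which with x, y ≥ 0 keep the feasible region inside a bounded box. A feasible, bounded LP attains a finite optimum at a vertex.

Bounded optimum: z* = -50 at (0, 10).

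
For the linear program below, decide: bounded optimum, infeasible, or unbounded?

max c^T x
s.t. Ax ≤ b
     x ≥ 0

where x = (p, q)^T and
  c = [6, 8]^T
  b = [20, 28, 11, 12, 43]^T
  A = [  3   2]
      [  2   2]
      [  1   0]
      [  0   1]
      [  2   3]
The point (0, 10) satisfies every constraint, so the LP is feasible; the constraints give p ≤ 11 and q ≤ 12, which with p, q ≥ 0 keep the feasible region inside a bounded box. A feasible, bounded LP attains a finite optimum at a vertex.

Evaluating z = 6p + 8q at each vertex:
  (0, 0): z = 0
  (6.667, 0): z = 40
  (0, 10): z = 80

The LP has an optimal solution: (0, 10) with z = 80.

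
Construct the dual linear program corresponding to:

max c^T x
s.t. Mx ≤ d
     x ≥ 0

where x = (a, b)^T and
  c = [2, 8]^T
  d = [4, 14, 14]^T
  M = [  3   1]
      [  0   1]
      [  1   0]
Minimize: z = 4y1 + 14y2 + 14y3

Subject to:
  C1: -3y1 - y3 ≤ -2
  C2: -y1 - y2 ≤ -8
  y1, y2, y3 ≥ 0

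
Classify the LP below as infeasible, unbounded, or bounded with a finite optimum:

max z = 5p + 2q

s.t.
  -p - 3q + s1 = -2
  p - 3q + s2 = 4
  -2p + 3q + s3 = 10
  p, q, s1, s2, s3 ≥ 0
Feasible point: (0, 1) satisfies every constraint, so the LP is feasible.
Direction d = (3, 1): for each constraint row a, a·d ≤ 0 —
  (-1)(3) + (-3)(1) = -6 ≤ 0
  (1)(3) + (-3)(1) = 0 ≤ 0
  (-2)(3) + (3)(1) = -3 ≤ 0
and d ≥ 0, so (0, 1) + t·d stays feasible for every t ≥ 0. Along this ray z = 5p + 2q changes by 17 per unit t, so z → +∞.

The LP is unbounded; z can be made arbitrarily large.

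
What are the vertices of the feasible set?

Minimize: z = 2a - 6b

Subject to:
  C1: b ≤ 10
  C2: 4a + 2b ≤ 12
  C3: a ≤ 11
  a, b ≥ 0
Each vertex is the intersection of two constraint boundaries that also satisfies all remaining constraints:
  a = 0 and b = 0 → (0, 0)
  4a + 2b = 12 and b = 0 → (3, 0)
  4a + 2b = 12 and a = 0 → (0, 6)

Vertices: (0, 0), (3, 0), (0, 6)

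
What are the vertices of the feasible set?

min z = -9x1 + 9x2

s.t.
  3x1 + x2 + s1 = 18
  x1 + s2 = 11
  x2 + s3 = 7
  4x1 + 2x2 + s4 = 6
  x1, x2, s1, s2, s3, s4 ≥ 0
Each vertex is the intersection of two constraint boundaries that also satisfies all remaining constraints:
  x1 = 0 and x2 = 0 → (0, 0)
  4x1 + 2x2 = 6 and x2 = 0 → (1.5, 0)
  4x1 + 2x2 = 6 and x1 = 0 → (0, 3)

Vertices: (0, 0), (1.5, 0), (0, 3)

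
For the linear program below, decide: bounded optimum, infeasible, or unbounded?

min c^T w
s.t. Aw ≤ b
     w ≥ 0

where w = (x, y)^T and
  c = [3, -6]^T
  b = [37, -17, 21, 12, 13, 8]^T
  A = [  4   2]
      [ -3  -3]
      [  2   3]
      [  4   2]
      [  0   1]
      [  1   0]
The point (0, 6) satisfies every constraint, so the LP is feasible; the constraints give x ≤ 8 and y ≤ 13, which with x, y ≥ 0 keep the feasible region inside a bounded box. A feasible, bounded LP attains a finite optimum at a vertex.

Evaluating z = 3x - 6y at each vertex:
  (0.3333, 5.333): z = -31
  (0, 6): z = -36
  (0, 5.667): z = -34

Feasible with finite optimum z* = -36 at (0, 6).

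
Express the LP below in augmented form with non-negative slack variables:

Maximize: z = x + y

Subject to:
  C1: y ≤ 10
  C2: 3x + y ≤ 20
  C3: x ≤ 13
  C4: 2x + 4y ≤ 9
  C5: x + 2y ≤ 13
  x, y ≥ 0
max z = x + y

s.t.
  y + s1 = 10
  3x + y + s2 = 20
  x + s3 = 13
  2x + 4y + s4 = 9
  x + 2y + s5 = 13
  x, y, s1, s2, s3, s4, s5 ≥ 0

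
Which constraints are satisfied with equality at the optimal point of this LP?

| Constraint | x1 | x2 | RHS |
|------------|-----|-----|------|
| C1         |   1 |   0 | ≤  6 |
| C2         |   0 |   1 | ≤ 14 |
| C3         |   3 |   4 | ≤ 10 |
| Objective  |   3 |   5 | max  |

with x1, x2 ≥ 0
Optimal: x1 = 0, x2 = 2.5
Slack at optimum:
  C1: slack = 6
  C2: slack = 11.5
  C3: slack = 0 (binding)
  x1 ≥ 0: x1 = 0 (binding)
  x2 ≥ 0: x2 = 2.5
Binding constraints: C3, x1 ≥ 0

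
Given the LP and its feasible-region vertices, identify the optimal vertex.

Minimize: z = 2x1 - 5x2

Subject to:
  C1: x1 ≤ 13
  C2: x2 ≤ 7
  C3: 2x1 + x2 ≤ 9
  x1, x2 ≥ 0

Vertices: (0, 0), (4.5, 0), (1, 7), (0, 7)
(0, 7) with z = -35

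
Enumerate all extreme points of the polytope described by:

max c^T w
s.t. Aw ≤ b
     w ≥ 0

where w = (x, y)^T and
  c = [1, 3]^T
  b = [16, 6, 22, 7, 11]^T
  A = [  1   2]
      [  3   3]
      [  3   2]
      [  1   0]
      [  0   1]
Each vertex is the intersection of two constraint boundaries that also satisfies all remaining constraints:
  x = 0 and y = 0 → (0, 0)
  3x + 3y = 6 and y = 0 → (2, 0)
  3x + 3y = 6 and x = 0 → (0, 2)

Vertices: (0, 0), (2, 0), (0, 2)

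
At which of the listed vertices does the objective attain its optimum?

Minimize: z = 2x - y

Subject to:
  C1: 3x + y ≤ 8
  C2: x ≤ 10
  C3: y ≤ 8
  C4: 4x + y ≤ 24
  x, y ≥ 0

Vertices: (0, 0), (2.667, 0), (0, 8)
Evaluating z = 2x - y at each vertex:
  (0, 0): z = 0
  (2.667, 0): z = 5.333
  (0, 8): z = -8

The smallest value is z = -8, attained at (0, 8).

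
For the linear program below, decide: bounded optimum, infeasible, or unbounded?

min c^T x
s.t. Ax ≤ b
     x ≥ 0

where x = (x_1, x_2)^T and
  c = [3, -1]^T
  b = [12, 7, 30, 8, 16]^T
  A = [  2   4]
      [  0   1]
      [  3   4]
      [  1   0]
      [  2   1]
The point (0, 3) satisfies every constraint, so the LP is feasible; the constraints give x_1 ≤ 8 and x_2 ≤ 7, which with x_1, x_2 ≥ 0 keep the feasible region inside a bounded box. A feasible, bounded LP attains a finite optimum at a vertex.

Evaluating z = 3x_1 - x_2 at each vertex:
  (0, 0): z = 0
  (6, 0): z = 18
  (0, 3): z = -3

The LP has an optimal solution: (0, 3) with z = -3.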